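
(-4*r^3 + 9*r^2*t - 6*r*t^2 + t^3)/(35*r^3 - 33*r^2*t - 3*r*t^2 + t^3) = (-4*r^2 + 5*r*t - t^2)/(35*r^2 + 2*r*t - t^2)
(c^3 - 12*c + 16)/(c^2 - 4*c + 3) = (c^3 - 12*c + 16)/(c^2 - 4*c + 3)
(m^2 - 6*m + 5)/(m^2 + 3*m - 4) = (m - 5)/(m + 4)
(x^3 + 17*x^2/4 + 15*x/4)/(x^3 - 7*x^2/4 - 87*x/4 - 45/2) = x/(x - 6)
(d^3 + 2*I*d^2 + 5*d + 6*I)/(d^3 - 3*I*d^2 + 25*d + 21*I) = (d - 2*I)/(d - 7*I)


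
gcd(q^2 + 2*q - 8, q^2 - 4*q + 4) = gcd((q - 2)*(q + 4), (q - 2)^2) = q - 2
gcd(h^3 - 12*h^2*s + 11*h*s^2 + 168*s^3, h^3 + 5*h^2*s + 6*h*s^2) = h + 3*s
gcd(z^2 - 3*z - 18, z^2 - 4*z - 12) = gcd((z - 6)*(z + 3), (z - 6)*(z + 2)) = z - 6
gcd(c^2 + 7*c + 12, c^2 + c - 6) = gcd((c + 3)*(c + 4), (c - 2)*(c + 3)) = c + 3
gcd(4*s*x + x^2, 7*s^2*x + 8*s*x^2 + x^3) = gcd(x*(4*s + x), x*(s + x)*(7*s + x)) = x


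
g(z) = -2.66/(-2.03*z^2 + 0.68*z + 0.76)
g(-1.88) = 0.35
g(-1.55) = 0.51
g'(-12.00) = 0.00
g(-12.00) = 0.01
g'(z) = -2.66*(4.06*z - 0.68)/(-2.03*z^2 + 0.68*z + 0.76)^2 = (1.8088 - 10.7996*z)/(-2.03*z^2 + 0.68*z + 0.76)^2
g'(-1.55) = 0.69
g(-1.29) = 0.76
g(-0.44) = -39.24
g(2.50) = 0.26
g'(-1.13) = 2.07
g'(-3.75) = 0.05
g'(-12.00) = 0.00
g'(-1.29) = 1.29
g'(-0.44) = 1427.54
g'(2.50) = -0.24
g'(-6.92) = 0.01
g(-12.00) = 0.01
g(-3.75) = 0.09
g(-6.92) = 0.03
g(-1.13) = 1.02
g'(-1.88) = 0.37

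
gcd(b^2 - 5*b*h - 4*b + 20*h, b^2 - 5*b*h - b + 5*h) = b - 5*h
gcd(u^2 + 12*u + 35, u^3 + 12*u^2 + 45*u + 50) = u + 5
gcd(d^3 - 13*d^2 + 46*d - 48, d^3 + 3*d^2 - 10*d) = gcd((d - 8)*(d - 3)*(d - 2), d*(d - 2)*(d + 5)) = d - 2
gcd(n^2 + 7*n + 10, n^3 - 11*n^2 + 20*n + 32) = 1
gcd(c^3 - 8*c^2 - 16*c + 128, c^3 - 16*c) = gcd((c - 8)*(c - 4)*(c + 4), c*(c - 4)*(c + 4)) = c^2 - 16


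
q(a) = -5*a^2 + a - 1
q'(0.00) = 1.00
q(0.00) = -1.00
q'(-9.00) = 91.00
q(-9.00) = -415.00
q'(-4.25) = 43.50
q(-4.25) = -95.56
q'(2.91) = -28.10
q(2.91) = -40.43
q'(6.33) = -62.30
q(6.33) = -195.01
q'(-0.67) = 7.70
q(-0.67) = -3.91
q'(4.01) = -39.10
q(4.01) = -77.39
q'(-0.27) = 3.70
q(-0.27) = -1.63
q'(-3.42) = 35.20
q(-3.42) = -62.90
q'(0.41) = -3.10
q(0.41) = -1.43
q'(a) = 1 - 10*a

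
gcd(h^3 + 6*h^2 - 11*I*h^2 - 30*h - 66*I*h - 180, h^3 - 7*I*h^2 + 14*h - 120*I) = h^2 - 11*I*h - 30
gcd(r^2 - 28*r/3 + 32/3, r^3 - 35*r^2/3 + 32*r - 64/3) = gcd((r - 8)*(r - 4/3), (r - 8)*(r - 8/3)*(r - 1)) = r - 8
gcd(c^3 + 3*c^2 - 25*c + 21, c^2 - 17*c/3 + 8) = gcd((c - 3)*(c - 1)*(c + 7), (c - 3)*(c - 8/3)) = c - 3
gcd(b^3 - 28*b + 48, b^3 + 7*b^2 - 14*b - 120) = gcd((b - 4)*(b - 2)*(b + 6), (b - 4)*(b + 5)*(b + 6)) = b^2 + 2*b - 24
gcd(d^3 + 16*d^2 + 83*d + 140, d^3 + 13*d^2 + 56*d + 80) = d^2 + 9*d + 20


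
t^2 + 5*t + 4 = (t + 1)*(t + 4)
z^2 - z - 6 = (z - 3)*(z + 2)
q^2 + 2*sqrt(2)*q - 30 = (q - 3*sqrt(2))*(q + 5*sqrt(2))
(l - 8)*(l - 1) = l^2 - 9*l + 8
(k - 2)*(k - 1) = k^2 - 3*k + 2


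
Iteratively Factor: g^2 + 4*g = (g + 4)*(g)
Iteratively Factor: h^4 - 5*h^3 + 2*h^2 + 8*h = (h - 2)*(h^3 - 3*h^2 - 4*h) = (h - 2)*(h + 1)*(h^2 - 4*h) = h*(h - 2)*(h + 1)*(h - 4)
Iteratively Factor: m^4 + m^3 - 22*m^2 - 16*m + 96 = (m + 4)*(m^3 - 3*m^2 - 10*m + 24) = (m - 2)*(m + 4)*(m^2 - m - 12) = (m - 2)*(m + 3)*(m + 4)*(m - 4)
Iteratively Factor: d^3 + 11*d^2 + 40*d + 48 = (d + 4)*(d^2 + 7*d + 12) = (d + 3)*(d + 4)*(d + 4)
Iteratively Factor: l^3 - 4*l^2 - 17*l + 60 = (l - 5)*(l^2 + l - 12) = (l - 5)*(l + 4)*(l - 3)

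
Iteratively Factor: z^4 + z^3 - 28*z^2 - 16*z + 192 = (z - 3)*(z^3 + 4*z^2 - 16*z - 64) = (z - 3)*(z + 4)*(z^2 - 16) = (z - 4)*(z - 3)*(z + 4)*(z + 4)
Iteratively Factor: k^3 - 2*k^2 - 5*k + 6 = (k - 1)*(k^2 - k - 6) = (k - 1)*(k + 2)*(k - 3)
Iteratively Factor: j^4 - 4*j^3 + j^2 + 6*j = (j - 2)*(j^3 - 2*j^2 - 3*j) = j*(j - 2)*(j^2 - 2*j - 3) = j*(j - 2)*(j + 1)*(j - 3)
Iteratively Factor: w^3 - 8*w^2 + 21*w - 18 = (w - 3)*(w^2 - 5*w + 6) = (w - 3)*(w - 2)*(w - 3)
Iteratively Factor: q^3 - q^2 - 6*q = (q + 2)*(q^2 - 3*q) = (q - 3)*(q + 2)*(q)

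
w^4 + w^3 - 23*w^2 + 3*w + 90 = (w - 3)^2*(w + 2)*(w + 5)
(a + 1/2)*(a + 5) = a^2 + 11*a/2 + 5/2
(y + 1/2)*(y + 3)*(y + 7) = y^3 + 21*y^2/2 + 26*y + 21/2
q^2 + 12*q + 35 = (q + 5)*(q + 7)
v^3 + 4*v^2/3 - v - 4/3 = (v - 1)*(v + 1)*(v + 4/3)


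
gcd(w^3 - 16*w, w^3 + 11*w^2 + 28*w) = w^2 + 4*w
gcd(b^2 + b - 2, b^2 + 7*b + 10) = b + 2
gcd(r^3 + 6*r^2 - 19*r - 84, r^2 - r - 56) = r + 7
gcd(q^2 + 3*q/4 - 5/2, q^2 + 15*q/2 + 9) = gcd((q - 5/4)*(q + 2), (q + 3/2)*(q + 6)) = 1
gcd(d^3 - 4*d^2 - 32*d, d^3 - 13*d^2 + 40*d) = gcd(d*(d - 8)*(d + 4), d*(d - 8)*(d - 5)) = d^2 - 8*d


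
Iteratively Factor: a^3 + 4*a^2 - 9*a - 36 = (a + 4)*(a^2 - 9) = (a + 3)*(a + 4)*(a - 3)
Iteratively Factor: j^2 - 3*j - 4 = (j - 4)*(j + 1)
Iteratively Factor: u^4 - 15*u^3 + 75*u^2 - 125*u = (u - 5)*(u^3 - 10*u^2 + 25*u) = (u - 5)^2*(u^2 - 5*u) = u*(u - 5)^2*(u - 5)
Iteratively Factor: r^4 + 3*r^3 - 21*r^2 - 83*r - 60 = (r + 1)*(r^3 + 2*r^2 - 23*r - 60) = (r + 1)*(r + 4)*(r^2 - 2*r - 15) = (r - 5)*(r + 1)*(r + 4)*(r + 3)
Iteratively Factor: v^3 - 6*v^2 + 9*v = (v)*(v^2 - 6*v + 9) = v*(v - 3)*(v - 3)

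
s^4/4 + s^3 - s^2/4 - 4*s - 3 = (s/4 + 1/4)*(s - 2)*(s + 2)*(s + 3)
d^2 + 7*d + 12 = (d + 3)*(d + 4)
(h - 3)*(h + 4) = h^2 + h - 12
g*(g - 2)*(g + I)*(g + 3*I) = g^4 - 2*g^3 + 4*I*g^3 - 3*g^2 - 8*I*g^2 + 6*g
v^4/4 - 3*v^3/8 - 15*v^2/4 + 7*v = v*(v/4 + 1)*(v - 7/2)*(v - 2)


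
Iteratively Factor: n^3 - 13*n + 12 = (n - 1)*(n^2 + n - 12) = (n - 1)*(n + 4)*(n - 3)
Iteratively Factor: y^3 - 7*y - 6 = (y + 1)*(y^2 - y - 6) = (y + 1)*(y + 2)*(y - 3)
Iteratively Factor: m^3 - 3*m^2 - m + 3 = (m - 3)*(m^2 - 1) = (m - 3)*(m - 1)*(m + 1)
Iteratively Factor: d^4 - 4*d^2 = (d - 2)*(d^3 + 2*d^2) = d*(d - 2)*(d^2 + 2*d) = d^2*(d - 2)*(d + 2)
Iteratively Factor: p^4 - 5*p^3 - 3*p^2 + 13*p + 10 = (p - 5)*(p^3 - 3*p - 2) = (p - 5)*(p + 1)*(p^2 - p - 2) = (p - 5)*(p - 2)*(p + 1)*(p + 1)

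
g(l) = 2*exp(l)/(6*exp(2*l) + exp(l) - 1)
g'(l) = 2*(-12*exp(2*l) - exp(l))*exp(l)/(6*exp(2*l) + exp(l) - 1)^2 + 2*exp(l)/(6*exp(2*l) + exp(l) - 1)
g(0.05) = 0.31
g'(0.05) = -0.36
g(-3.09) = -0.10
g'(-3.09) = -0.10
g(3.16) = 0.01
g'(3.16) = -0.01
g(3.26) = 0.01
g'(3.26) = -0.01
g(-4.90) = -0.02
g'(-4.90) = -0.02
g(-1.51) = -0.91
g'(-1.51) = -2.42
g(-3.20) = -0.09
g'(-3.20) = -0.09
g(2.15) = 0.04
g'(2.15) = -0.04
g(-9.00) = 0.00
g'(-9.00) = 0.00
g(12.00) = 0.00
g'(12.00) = 0.00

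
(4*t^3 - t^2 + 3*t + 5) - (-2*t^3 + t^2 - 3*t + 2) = 6*t^3 - 2*t^2 + 6*t + 3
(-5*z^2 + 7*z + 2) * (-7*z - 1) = 35*z^3 - 44*z^2 - 21*z - 2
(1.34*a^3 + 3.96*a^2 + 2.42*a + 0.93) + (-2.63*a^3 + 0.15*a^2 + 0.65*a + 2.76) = -1.29*a^3 + 4.11*a^2 + 3.07*a + 3.69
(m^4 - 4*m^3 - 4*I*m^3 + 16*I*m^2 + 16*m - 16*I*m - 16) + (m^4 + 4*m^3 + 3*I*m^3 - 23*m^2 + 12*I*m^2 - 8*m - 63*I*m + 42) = 2*m^4 - I*m^3 - 23*m^2 + 28*I*m^2 + 8*m - 79*I*m + 26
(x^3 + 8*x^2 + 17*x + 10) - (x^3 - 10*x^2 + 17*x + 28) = 18*x^2 - 18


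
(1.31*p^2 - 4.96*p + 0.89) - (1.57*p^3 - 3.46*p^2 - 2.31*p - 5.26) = -1.57*p^3 + 4.77*p^2 - 2.65*p + 6.15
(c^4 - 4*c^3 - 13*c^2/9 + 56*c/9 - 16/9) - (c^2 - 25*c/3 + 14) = c^4 - 4*c^3 - 22*c^2/9 + 131*c/9 - 142/9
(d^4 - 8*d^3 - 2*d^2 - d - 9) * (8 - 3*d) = -3*d^5 + 32*d^4 - 58*d^3 - 13*d^2 + 19*d - 72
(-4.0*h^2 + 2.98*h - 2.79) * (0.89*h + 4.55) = -3.56*h^3 - 15.5478*h^2 + 11.0759*h - 12.6945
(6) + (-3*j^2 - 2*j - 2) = -3*j^2 - 2*j + 4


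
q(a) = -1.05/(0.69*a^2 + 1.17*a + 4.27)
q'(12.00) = 0.00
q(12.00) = -0.01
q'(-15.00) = -0.00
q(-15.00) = -0.01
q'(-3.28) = -0.06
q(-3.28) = -0.13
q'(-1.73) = -0.07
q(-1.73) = -0.24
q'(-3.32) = -0.06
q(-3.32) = -0.13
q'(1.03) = 0.07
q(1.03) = -0.17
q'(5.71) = 0.01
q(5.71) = -0.03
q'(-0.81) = 0.00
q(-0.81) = -0.28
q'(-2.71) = -0.07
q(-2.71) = -0.17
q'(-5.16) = -0.02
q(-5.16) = -0.06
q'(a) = -1.05*(-1.38*a - 1.17)/(0.69*a^2 + 1.17*a + 4.27)^2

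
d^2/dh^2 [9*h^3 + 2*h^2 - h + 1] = 54*h + 4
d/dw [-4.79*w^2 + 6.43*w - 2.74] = 6.43 - 9.58*w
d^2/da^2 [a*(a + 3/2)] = 2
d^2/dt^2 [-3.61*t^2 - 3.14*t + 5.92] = -7.22000000000000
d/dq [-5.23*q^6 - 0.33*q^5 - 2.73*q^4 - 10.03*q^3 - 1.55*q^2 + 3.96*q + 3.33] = -31.38*q^5 - 1.65*q^4 - 10.92*q^3 - 30.09*q^2 - 3.1*q + 3.96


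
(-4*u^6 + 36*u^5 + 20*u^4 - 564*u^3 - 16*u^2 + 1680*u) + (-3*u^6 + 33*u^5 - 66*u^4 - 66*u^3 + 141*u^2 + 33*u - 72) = -7*u^6 + 69*u^5 - 46*u^4 - 630*u^3 + 125*u^2 + 1713*u - 72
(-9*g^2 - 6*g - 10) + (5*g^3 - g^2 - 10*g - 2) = 5*g^3 - 10*g^2 - 16*g - 12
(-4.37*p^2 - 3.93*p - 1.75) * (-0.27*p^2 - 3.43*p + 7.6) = 1.1799*p^4 + 16.0502*p^3 - 19.2596*p^2 - 23.8655*p - 13.3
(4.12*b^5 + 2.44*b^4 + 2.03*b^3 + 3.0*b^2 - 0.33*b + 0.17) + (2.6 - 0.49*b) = 4.12*b^5 + 2.44*b^4 + 2.03*b^3 + 3.0*b^2 - 0.82*b + 2.77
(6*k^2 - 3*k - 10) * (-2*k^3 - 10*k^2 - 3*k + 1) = -12*k^5 - 54*k^4 + 32*k^3 + 115*k^2 + 27*k - 10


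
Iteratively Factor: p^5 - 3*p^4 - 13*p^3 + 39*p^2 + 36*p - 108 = (p - 3)*(p^4 - 13*p^2 + 36) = (p - 3)*(p - 2)*(p^3 + 2*p^2 - 9*p - 18) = (p - 3)*(p - 2)*(p + 3)*(p^2 - p - 6) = (p - 3)^2*(p - 2)*(p + 3)*(p + 2)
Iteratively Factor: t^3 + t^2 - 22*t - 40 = (t + 2)*(t^2 - t - 20) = (t - 5)*(t + 2)*(t + 4)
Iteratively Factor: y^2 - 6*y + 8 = (y - 4)*(y - 2)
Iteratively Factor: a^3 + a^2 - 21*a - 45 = (a + 3)*(a^2 - 2*a - 15) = (a + 3)^2*(a - 5)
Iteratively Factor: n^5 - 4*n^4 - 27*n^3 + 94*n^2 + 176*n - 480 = (n + 4)*(n^4 - 8*n^3 + 5*n^2 + 74*n - 120) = (n - 5)*(n + 4)*(n^3 - 3*n^2 - 10*n + 24) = (n - 5)*(n + 3)*(n + 4)*(n^2 - 6*n + 8) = (n - 5)*(n - 4)*(n + 3)*(n + 4)*(n - 2)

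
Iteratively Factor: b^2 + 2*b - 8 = (b - 2)*(b + 4)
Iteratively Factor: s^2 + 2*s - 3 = (s + 3)*(s - 1)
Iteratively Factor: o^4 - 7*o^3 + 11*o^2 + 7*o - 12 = (o + 1)*(o^3 - 8*o^2 + 19*o - 12) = (o - 3)*(o + 1)*(o^2 - 5*o + 4) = (o - 4)*(o - 3)*(o + 1)*(o - 1)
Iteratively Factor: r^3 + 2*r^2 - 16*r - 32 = (r + 4)*(r^2 - 2*r - 8) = (r - 4)*(r + 4)*(r + 2)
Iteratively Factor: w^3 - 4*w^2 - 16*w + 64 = (w - 4)*(w^2 - 16) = (w - 4)*(w + 4)*(w - 4)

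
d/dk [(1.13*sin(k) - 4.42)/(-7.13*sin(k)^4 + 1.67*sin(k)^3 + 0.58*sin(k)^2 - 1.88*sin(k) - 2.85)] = (24.1707*sin(k)^4 - 129.8326*sin(k)^3 + 21.4888*sin(k)^2 + 5.1272*sin(k) - 11.5301)*cos(k)/(50.8369*sin(k)^8 - 23.8142*sin(k)^7 - 5.4819*sin(k)^6 + 28.746*sin(k)^5 + 34.6982*sin(k)^4 - 11.6998*sin(k)^3 + 0.2284*sin(k)^2 + 10.716*sin(k) + 8.1225)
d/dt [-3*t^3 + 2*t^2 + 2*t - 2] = -9*t^2 + 4*t + 2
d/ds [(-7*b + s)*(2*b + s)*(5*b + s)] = -39*b^2 + 3*s^2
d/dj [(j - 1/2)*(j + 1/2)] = 2*j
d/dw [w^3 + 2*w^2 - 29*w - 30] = 3*w^2 + 4*w - 29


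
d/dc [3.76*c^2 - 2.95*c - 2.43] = 7.52*c - 2.95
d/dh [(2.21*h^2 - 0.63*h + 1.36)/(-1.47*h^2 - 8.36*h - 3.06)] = (-19.4017*h^2 - 9.5268*h + 13.2974)/(2.1609*h^4 + 24.5784*h^3 + 78.886*h^2 + 51.1632*h + 9.3636)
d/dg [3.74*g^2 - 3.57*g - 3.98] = 7.48*g - 3.57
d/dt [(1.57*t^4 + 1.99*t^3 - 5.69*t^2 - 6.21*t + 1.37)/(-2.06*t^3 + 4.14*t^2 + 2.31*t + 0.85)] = (-3.2342*t^6 + 12.9996*t^5 + 7.3973*t^4 - 11.0534*t^3 + 26.1066*t^2 - 21.0166*t - 8.4432)/(4.2436*t^6 - 17.0568*t^5 + 7.6224*t^4 + 15.6248*t^3 + 12.3741*t^2 + 3.927*t + 0.7225)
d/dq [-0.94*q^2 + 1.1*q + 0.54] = 1.1 - 1.88*q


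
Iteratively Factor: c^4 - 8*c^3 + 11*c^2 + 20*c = (c - 5)*(c^3 - 3*c^2 - 4*c) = (c - 5)*(c - 4)*(c^2 + c) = (c - 5)*(c - 4)*(c + 1)*(c)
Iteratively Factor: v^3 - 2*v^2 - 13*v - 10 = (v + 1)*(v^2 - 3*v - 10) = (v - 5)*(v + 1)*(v + 2)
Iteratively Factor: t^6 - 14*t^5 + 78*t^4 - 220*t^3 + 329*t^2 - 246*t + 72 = (t - 4)*(t^5 - 10*t^4 + 38*t^3 - 68*t^2 + 57*t - 18) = (t - 4)*(t - 3)*(t^4 - 7*t^3 + 17*t^2 - 17*t + 6) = (t - 4)*(t - 3)^2*(t^3 - 4*t^2 + 5*t - 2) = (t - 4)*(t - 3)^2*(t - 1)*(t^2 - 3*t + 2) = (t - 4)*(t - 3)^2*(t - 1)^2*(t - 2)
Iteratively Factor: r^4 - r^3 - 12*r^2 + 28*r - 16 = (r - 1)*(r^3 - 12*r + 16) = (r - 1)*(r + 4)*(r^2 - 4*r + 4) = (r - 2)*(r - 1)*(r + 4)*(r - 2)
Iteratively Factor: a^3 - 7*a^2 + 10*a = (a - 5)*(a^2 - 2*a) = (a - 5)*(a - 2)*(a)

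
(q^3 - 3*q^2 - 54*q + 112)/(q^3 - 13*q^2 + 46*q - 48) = (q + 7)/(q - 3)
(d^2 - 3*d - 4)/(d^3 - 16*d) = (d + 1)/(d*(d + 4))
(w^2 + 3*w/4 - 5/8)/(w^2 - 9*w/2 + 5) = (8*w^2 + 6*w - 5)/(4*(2*w^2 - 9*w + 10))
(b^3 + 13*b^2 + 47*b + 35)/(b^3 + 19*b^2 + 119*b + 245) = (b + 1)/(b + 7)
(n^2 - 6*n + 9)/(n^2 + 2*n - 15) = (n - 3)/(n + 5)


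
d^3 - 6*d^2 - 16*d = d*(d - 8)*(d + 2)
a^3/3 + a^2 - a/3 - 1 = (a/3 + 1)*(a - 1)*(a + 1)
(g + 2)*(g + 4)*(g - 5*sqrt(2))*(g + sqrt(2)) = g^4 - 4*sqrt(2)*g^3 + 6*g^3 - 24*sqrt(2)*g^2 - 2*g^2 - 60*g - 32*sqrt(2)*g - 80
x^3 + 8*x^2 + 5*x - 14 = (x - 1)*(x + 2)*(x + 7)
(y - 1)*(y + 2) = y^2 + y - 2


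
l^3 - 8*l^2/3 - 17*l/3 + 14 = (l - 3)*(l - 2)*(l + 7/3)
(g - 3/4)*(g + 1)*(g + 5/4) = g^3 + 3*g^2/2 - 7*g/16 - 15/16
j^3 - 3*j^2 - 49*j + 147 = (j - 7)*(j - 3)*(j + 7)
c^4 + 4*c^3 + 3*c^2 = c^2*(c + 1)*(c + 3)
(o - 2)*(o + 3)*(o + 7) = o^3 + 8*o^2 + o - 42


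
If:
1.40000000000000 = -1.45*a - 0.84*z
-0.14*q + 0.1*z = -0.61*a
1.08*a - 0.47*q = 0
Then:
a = 1.44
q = 3.31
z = -4.15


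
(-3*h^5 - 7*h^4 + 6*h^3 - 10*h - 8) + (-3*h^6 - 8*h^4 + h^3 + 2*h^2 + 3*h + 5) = -3*h^6 - 3*h^5 - 15*h^4 + 7*h^3 + 2*h^2 - 7*h - 3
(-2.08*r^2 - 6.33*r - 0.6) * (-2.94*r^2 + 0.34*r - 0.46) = 6.1152*r^4 + 17.903*r^3 + 0.5686*r^2 + 2.7078*r + 0.276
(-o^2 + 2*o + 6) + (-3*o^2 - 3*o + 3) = -4*o^2 - o + 9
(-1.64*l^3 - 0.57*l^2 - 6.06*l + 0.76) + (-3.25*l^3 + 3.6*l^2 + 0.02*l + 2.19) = -4.89*l^3 + 3.03*l^2 - 6.04*l + 2.95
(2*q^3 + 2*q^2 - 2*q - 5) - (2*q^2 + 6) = 2*q^3 - 2*q - 11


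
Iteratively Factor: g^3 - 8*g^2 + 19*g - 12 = (g - 4)*(g^2 - 4*g + 3) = (g - 4)*(g - 1)*(g - 3)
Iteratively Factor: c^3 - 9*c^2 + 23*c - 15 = (c - 5)*(c^2 - 4*c + 3) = (c - 5)*(c - 1)*(c - 3)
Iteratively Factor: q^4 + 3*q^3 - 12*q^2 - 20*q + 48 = (q + 3)*(q^3 - 12*q + 16) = (q - 2)*(q + 3)*(q^2 + 2*q - 8) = (q - 2)^2*(q + 3)*(q + 4)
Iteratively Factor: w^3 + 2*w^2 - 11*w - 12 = (w - 3)*(w^2 + 5*w + 4) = (w - 3)*(w + 1)*(w + 4)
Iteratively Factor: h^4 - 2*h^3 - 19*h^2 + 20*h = (h - 5)*(h^3 + 3*h^2 - 4*h) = h*(h - 5)*(h^2 + 3*h - 4) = h*(h - 5)*(h - 1)*(h + 4)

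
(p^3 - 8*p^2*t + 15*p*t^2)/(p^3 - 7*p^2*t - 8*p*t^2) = (-p^2 + 8*p*t - 15*t^2)/(-p^2 + 7*p*t + 8*t^2)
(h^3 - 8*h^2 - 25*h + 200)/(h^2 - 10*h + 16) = (h^2 - 25)/(h - 2)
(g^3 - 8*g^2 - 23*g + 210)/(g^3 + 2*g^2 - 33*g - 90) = (g - 7)/(g + 3)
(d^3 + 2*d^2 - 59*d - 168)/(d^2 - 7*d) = (d^3 + 2*d^2 - 59*d - 168)/(d*(d - 7))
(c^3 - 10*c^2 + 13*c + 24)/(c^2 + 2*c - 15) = (c^2 - 7*c - 8)/(c + 5)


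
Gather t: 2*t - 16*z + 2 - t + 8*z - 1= t - 8*z + 1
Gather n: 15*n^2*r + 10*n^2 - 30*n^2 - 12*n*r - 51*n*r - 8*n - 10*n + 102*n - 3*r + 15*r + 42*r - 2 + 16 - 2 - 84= n^2*(15*r - 20) + n*(84 - 63*r) + 54*r - 72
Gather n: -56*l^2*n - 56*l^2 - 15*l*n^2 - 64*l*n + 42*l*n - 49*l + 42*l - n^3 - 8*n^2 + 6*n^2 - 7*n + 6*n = -56*l^2 - 7*l - n^3 + n^2*(-15*l - 2) + n*(-56*l^2 - 22*l - 1)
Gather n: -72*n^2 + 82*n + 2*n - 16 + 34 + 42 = -72*n^2 + 84*n + 60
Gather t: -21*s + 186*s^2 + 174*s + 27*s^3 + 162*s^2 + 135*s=27*s^3 + 348*s^2 + 288*s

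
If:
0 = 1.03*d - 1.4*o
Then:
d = 1.35922330097087*o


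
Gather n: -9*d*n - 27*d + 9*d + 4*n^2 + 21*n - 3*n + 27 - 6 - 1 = -18*d + 4*n^2 + n*(18 - 9*d) + 20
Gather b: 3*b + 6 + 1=3*b + 7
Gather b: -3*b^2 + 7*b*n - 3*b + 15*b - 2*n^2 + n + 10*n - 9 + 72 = -3*b^2 + b*(7*n + 12) - 2*n^2 + 11*n + 63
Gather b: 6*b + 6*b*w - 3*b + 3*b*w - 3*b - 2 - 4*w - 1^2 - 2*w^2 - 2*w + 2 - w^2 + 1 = 9*b*w - 3*w^2 - 6*w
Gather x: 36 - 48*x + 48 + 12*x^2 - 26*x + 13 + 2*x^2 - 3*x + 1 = 14*x^2 - 77*x + 98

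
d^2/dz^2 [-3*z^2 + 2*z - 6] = -6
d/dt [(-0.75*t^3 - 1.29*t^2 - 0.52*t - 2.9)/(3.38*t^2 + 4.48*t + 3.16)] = (-2.535*t^4 - 6.72*t^3 - 11.1316*t^2 + 11.4512*t + 11.3488)/(11.4244*t^4 + 30.2848*t^3 + 41.432*t^2 + 28.3136*t + 9.9856)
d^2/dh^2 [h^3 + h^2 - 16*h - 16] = 6*h + 2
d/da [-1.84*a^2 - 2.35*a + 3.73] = -3.68*a - 2.35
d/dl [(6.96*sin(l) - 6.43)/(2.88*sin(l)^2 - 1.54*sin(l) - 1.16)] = (-20.0448*sin(l)^2 + 37.0368*sin(l) - 17.9758)*cos(l)/(8.2944*sin(l)^4 - 8.8704*sin(l)^3 - 4.31*sin(l)^2 + 3.5728*sin(l) + 1.3456)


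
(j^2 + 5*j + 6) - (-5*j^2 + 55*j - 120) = 6*j^2 - 50*j + 126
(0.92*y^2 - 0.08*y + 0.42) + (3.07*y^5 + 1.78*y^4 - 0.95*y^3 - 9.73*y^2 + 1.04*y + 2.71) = 3.07*y^5 + 1.78*y^4 - 0.95*y^3 - 8.81*y^2 + 0.96*y + 3.13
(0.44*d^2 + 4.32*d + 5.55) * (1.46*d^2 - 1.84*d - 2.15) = 0.6424*d^4 + 5.4976*d^3 - 0.791800000000001*d^2 - 19.5*d - 11.9325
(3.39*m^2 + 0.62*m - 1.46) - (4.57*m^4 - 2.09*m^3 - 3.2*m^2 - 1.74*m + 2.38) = -4.57*m^4 + 2.09*m^3 + 6.59*m^2 + 2.36*m - 3.84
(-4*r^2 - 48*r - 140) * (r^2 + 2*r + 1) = -4*r^4 - 56*r^3 - 240*r^2 - 328*r - 140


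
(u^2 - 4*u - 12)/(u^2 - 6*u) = (u + 2)/u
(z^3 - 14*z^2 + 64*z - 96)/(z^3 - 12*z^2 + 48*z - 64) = (z - 6)/(z - 4)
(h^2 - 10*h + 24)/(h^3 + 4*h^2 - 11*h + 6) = (h^2 - 10*h + 24)/(h^3 + 4*h^2 - 11*h + 6)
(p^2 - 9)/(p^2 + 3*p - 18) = (p + 3)/(p + 6)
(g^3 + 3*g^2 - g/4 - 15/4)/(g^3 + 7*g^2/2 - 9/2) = (g + 5/2)/(g + 3)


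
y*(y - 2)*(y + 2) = y^3 - 4*y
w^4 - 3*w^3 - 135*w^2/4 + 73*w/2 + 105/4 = (w - 7)*(w - 3/2)*(w + 1/2)*(w + 5)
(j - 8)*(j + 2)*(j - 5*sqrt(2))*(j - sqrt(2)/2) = j^4 - 11*sqrt(2)*j^3/2 - 6*j^3 - 11*j^2 + 33*sqrt(2)*j^2 - 30*j + 88*sqrt(2)*j - 80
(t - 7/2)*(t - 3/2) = t^2 - 5*t + 21/4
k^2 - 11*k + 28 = (k - 7)*(k - 4)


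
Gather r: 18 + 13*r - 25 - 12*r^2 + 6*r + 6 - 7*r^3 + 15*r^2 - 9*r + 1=-7*r^3 + 3*r^2 + 10*r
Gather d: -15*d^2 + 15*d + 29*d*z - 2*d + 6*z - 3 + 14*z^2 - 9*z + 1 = -15*d^2 + d*(29*z + 13) + 14*z^2 - 3*z - 2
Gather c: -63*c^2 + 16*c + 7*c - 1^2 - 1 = -63*c^2 + 23*c - 2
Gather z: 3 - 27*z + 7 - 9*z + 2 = 12 - 36*z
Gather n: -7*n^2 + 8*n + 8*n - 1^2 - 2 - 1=-7*n^2 + 16*n - 4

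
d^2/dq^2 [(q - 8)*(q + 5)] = 2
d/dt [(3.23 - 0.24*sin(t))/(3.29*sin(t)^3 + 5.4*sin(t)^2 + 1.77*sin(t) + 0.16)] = (1.5792*sin(t)^3 - 30.5841*sin(t)^2 - 34.884*sin(t) - 5.7555)*cos(t)/(10.8241*sin(t)^6 + 35.532*sin(t)^5 + 40.8066*sin(t)^4 + 20.1688*sin(t)^3 + 4.8609*sin(t)^2 + 0.5664*sin(t) + 0.0256)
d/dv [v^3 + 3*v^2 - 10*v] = 3*v^2 + 6*v - 10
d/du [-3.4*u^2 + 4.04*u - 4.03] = 4.04 - 6.8*u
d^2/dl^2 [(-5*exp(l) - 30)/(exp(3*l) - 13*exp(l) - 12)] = 5*(((exp(l) + 6)*(9*exp(2*l) - 13) + 2*(3*exp(2*l) - 13)*exp(l))*(-exp(3*l) + 13*exp(l) + 12) + 2*(exp(l) + 6)*(3*exp(2*l) - 13)^2*exp(l) + (-exp(3*l) + 13*exp(l) + 12)^2)*exp(l)/(-exp(3*l) + 13*exp(l) + 12)^3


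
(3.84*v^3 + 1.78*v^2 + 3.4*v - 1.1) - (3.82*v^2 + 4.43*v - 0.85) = 3.84*v^3 - 2.04*v^2 - 1.03*v - 0.25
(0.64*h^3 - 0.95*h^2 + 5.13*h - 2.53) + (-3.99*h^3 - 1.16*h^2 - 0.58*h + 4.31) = -3.35*h^3 - 2.11*h^2 + 4.55*h + 1.78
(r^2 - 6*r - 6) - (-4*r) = r^2 - 2*r - 6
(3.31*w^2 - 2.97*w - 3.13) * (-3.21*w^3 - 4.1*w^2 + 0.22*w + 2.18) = -10.6251*w^5 - 4.0373*w^4 + 22.9525*w^3 + 19.3954*w^2 - 7.1632*w - 6.8234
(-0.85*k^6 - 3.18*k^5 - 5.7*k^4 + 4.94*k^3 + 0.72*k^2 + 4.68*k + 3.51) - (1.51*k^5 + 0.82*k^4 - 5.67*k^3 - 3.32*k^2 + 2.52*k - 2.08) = -0.85*k^6 - 4.69*k^5 - 6.52*k^4 + 10.61*k^3 + 4.04*k^2 + 2.16*k + 5.59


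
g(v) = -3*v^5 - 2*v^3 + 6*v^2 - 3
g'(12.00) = -311760.00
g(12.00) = -749091.00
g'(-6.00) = -19728.00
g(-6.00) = 23973.00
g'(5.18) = -10898.50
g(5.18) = -11308.44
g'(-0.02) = -0.24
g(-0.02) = -3.00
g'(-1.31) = -70.19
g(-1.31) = 23.37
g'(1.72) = -128.39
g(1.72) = -40.59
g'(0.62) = 2.92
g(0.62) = -1.45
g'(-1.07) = -39.37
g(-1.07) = 10.53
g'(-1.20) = -54.14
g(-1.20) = 16.56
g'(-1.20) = -54.14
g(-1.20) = 16.56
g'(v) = -15*v^4 - 6*v^2 + 12*v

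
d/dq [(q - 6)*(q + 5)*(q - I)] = 3*q^2 - 2*q*(1 + I) - 30 + I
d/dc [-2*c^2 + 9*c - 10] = 9 - 4*c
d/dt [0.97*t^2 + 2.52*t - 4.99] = 1.94*t + 2.52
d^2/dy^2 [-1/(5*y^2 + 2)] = 10*(2 - 15*y^2)/(5*y^2 + 2)^3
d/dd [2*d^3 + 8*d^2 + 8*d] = 6*d^2 + 16*d + 8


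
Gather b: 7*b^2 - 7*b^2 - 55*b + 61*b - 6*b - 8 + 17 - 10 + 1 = 0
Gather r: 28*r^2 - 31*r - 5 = 28*r^2 - 31*r - 5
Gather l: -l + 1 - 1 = -l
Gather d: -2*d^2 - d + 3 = -2*d^2 - d + 3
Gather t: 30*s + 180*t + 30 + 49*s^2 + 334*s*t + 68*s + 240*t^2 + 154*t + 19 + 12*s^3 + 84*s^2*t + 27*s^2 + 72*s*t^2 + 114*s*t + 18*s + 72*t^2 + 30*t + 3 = 12*s^3 + 76*s^2 + 116*s + t^2*(72*s + 312) + t*(84*s^2 + 448*s + 364) + 52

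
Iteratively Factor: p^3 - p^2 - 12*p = (p + 3)*(p^2 - 4*p) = (p - 4)*(p + 3)*(p)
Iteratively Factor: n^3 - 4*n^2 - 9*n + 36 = (n - 3)*(n^2 - n - 12) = (n - 3)*(n + 3)*(n - 4)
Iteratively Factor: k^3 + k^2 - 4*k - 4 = (k - 2)*(k^2 + 3*k + 2) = (k - 2)*(k + 1)*(k + 2)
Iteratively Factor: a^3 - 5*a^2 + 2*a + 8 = (a - 4)*(a^2 - a - 2) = (a - 4)*(a - 2)*(a + 1)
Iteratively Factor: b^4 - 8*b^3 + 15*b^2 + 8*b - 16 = (b + 1)*(b^3 - 9*b^2 + 24*b - 16) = (b - 4)*(b + 1)*(b^2 - 5*b + 4) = (b - 4)^2*(b + 1)*(b - 1)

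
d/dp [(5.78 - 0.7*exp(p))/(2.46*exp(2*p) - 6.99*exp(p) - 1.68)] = (1.722*exp(2*p) - 28.4376*exp(p) + 41.5782)*exp(p)/(6.0516*exp(4*p) - 34.3908*exp(3*p) + 40.5945*exp(2*p) + 23.4864*exp(p) + 2.8224)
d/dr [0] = 0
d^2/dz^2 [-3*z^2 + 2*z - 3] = -6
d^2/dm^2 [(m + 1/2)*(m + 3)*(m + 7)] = 6*m + 21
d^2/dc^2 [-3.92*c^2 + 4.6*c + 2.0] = -7.84000000000000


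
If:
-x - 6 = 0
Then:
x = -6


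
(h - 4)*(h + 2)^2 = h^3 - 12*h - 16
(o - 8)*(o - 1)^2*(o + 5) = o^4 - 5*o^3 - 33*o^2 + 77*o - 40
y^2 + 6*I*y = y*(y + 6*I)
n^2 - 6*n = n*(n - 6)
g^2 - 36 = (g - 6)*(g + 6)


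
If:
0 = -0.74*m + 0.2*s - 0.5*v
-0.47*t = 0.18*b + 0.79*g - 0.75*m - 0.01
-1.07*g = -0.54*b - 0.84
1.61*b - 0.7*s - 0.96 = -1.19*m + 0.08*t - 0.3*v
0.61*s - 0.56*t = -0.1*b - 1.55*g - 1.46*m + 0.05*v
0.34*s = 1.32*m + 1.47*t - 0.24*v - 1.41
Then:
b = -0.46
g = 0.55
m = 0.35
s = -2.45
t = -0.17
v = -1.50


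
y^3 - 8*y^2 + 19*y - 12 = (y - 4)*(y - 3)*(y - 1)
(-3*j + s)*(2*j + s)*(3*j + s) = -18*j^3 - 9*j^2*s + 2*j*s^2 + s^3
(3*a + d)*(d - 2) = 3*a*d - 6*a + d^2 - 2*d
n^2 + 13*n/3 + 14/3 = (n + 2)*(n + 7/3)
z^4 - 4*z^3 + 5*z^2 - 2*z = z*(z - 2)*(z - 1)^2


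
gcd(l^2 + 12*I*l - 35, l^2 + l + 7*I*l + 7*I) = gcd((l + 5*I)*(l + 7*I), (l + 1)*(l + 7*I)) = l + 7*I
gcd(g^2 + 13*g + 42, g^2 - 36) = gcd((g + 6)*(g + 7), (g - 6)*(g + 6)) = g + 6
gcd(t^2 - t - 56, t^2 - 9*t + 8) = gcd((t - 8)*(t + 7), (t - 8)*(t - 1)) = t - 8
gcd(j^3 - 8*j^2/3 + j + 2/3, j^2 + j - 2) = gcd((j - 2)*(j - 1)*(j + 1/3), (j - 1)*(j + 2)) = j - 1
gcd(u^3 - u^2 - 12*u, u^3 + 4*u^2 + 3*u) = u^2 + 3*u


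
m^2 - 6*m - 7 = (m - 7)*(m + 1)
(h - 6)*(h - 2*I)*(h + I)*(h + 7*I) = h^4 - 6*h^3 + 6*I*h^3 + 9*h^2 - 36*I*h^2 - 54*h + 14*I*h - 84*I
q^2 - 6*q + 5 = (q - 5)*(q - 1)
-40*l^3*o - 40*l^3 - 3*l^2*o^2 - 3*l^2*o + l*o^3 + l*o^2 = (-8*l + o)*(5*l + o)*(l*o + l)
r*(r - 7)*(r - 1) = r^3 - 8*r^2 + 7*r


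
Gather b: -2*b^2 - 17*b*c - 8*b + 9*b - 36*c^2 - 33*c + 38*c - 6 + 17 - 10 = -2*b^2 + b*(1 - 17*c) - 36*c^2 + 5*c + 1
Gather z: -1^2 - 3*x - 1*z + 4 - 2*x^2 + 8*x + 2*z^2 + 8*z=-2*x^2 + 5*x + 2*z^2 + 7*z + 3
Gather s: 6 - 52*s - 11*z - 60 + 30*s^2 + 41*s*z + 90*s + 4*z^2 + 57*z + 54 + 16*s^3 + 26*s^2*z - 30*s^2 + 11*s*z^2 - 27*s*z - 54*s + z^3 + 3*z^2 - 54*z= 16*s^3 + 26*s^2*z + s*(11*z^2 + 14*z - 16) + z^3 + 7*z^2 - 8*z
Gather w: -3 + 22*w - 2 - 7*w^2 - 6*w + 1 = -7*w^2 + 16*w - 4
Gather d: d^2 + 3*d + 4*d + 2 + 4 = d^2 + 7*d + 6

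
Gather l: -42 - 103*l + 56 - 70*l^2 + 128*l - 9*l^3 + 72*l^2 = -9*l^3 + 2*l^2 + 25*l + 14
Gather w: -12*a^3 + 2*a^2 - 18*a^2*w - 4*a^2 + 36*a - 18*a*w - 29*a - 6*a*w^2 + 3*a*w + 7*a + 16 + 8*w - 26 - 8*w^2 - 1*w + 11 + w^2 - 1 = -12*a^3 - 2*a^2 + 14*a + w^2*(-6*a - 7) + w*(-18*a^2 - 15*a + 7)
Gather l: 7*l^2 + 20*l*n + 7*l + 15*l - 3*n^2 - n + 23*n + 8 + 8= 7*l^2 + l*(20*n + 22) - 3*n^2 + 22*n + 16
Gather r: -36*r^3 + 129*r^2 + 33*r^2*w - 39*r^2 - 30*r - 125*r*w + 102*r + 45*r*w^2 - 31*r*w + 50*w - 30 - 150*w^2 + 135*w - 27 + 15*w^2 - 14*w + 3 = -36*r^3 + r^2*(33*w + 90) + r*(45*w^2 - 156*w + 72) - 135*w^2 + 171*w - 54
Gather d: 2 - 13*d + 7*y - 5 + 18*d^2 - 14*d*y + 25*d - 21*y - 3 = 18*d^2 + d*(12 - 14*y) - 14*y - 6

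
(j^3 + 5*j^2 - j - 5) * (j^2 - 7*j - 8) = j^5 - 2*j^4 - 44*j^3 - 38*j^2 + 43*j + 40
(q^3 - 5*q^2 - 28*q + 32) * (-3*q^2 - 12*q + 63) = -3*q^5 + 3*q^4 + 207*q^3 - 75*q^2 - 2148*q + 2016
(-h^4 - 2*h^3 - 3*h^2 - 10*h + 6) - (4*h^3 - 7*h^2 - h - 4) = -h^4 - 6*h^3 + 4*h^2 - 9*h + 10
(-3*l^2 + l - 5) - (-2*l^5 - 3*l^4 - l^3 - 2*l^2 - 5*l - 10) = 2*l^5 + 3*l^4 + l^3 - l^2 + 6*l + 5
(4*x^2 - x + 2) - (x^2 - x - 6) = 3*x^2 + 8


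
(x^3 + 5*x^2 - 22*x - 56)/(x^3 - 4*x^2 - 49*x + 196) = (x + 2)/(x - 7)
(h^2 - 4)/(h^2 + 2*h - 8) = (h + 2)/(h + 4)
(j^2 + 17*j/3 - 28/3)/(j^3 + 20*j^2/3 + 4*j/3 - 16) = (j + 7)/(j^2 + 8*j + 12)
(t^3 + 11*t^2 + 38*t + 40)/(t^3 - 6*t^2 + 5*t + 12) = (t^3 + 11*t^2 + 38*t + 40)/(t^3 - 6*t^2 + 5*t + 12)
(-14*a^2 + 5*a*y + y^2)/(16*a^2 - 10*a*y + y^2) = (7*a + y)/(-8*a + y)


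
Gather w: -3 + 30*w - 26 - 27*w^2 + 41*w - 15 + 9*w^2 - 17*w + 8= -18*w^2 + 54*w - 36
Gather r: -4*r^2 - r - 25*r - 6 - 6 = -4*r^2 - 26*r - 12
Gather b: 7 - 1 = 6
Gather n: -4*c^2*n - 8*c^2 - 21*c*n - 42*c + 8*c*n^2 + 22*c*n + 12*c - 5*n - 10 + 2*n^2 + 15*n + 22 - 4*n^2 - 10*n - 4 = -8*c^2 - 30*c + n^2*(8*c - 2) + n*(-4*c^2 + c) + 8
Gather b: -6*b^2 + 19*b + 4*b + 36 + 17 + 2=-6*b^2 + 23*b + 55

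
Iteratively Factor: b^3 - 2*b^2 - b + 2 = (b + 1)*(b^2 - 3*b + 2) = (b - 2)*(b + 1)*(b - 1)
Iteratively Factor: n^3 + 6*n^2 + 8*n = (n)*(n^2 + 6*n + 8) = n*(n + 4)*(n + 2)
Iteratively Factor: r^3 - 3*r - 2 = (r - 2)*(r^2 + 2*r + 1) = (r - 2)*(r + 1)*(r + 1)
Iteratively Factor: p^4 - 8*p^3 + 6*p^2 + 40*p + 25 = (p + 1)*(p^3 - 9*p^2 + 15*p + 25) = (p - 5)*(p + 1)*(p^2 - 4*p - 5) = (p - 5)^2*(p + 1)*(p + 1)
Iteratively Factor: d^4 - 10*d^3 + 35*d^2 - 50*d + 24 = (d - 2)*(d^3 - 8*d^2 + 19*d - 12) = (d - 3)*(d - 2)*(d^2 - 5*d + 4) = (d - 3)*(d - 2)*(d - 1)*(d - 4)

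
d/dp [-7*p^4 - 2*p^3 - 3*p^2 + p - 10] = -28*p^3 - 6*p^2 - 6*p + 1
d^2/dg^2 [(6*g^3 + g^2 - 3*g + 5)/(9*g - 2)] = 2*(486*g^3 - 324*g^2 + 72*g + 355)/(729*g^3 - 486*g^2 + 108*g - 8)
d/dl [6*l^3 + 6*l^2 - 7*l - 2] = 18*l^2 + 12*l - 7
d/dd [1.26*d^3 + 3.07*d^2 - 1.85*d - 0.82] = 3.78*d^2 + 6.14*d - 1.85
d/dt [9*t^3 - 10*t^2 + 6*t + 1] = 27*t^2 - 20*t + 6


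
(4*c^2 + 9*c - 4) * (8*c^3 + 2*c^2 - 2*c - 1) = 32*c^5 + 80*c^4 - 22*c^3 - 30*c^2 - c + 4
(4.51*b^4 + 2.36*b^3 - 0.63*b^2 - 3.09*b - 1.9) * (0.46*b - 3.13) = 2.0746*b^5 - 13.0307*b^4 - 7.6766*b^3 + 0.5505*b^2 + 8.7977*b + 5.947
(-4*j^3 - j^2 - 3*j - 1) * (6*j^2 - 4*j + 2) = -24*j^5 + 10*j^4 - 22*j^3 + 4*j^2 - 2*j - 2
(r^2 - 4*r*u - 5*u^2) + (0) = r^2 - 4*r*u - 5*u^2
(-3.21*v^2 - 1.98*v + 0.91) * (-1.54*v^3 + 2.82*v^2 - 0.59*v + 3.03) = 4.9434*v^5 - 6.003*v^4 - 5.0911*v^3 - 5.9919*v^2 - 6.5363*v + 2.7573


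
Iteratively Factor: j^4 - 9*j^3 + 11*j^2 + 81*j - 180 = (j - 3)*(j^3 - 6*j^2 - 7*j + 60) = (j - 4)*(j - 3)*(j^2 - 2*j - 15) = (j - 5)*(j - 4)*(j - 3)*(j + 3)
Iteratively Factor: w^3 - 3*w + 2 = (w + 2)*(w^2 - 2*w + 1) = (w - 1)*(w + 2)*(w - 1)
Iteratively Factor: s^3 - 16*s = (s - 4)*(s^2 + 4*s) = (s - 4)*(s + 4)*(s)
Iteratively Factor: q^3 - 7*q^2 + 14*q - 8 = (q - 4)*(q^2 - 3*q + 2) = (q - 4)*(q - 1)*(q - 2)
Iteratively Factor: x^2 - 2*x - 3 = (x - 3)*(x + 1)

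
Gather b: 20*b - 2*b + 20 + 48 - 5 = 18*b + 63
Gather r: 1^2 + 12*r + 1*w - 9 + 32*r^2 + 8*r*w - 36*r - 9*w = 32*r^2 + r*(8*w - 24) - 8*w - 8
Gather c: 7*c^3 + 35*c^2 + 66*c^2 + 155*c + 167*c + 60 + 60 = 7*c^3 + 101*c^2 + 322*c + 120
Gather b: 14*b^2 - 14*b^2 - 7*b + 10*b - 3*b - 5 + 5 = 0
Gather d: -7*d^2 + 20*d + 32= -7*d^2 + 20*d + 32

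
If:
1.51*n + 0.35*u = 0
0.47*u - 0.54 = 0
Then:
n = -0.27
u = 1.15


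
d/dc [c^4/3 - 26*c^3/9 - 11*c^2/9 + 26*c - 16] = 4*c^3/3 - 26*c^2/3 - 22*c/9 + 26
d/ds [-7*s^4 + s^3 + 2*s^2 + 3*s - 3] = -28*s^3 + 3*s^2 + 4*s + 3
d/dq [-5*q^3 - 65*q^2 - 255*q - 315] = -15*q^2 - 130*q - 255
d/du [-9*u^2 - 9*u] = -18*u - 9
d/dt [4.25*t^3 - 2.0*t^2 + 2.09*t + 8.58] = 12.75*t^2 - 4.0*t + 2.09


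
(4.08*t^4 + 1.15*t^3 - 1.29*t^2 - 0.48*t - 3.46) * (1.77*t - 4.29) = 7.2216*t^5 - 15.4677*t^4 - 7.2168*t^3 + 4.6845*t^2 - 4.065*t + 14.8434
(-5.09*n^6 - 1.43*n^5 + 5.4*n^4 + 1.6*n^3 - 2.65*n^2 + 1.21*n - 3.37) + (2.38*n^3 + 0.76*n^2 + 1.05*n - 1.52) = -5.09*n^6 - 1.43*n^5 + 5.4*n^4 + 3.98*n^3 - 1.89*n^2 + 2.26*n - 4.89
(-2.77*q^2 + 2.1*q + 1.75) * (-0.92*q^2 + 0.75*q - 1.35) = 2.5484*q^4 - 4.0095*q^3 + 3.7045*q^2 - 1.5225*q - 2.3625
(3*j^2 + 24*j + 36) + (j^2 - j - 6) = 4*j^2 + 23*j + 30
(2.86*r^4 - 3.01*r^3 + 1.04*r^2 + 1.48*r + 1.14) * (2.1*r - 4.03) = 6.006*r^5 - 17.8468*r^4 + 14.3143*r^3 - 1.0832*r^2 - 3.5704*r - 4.5942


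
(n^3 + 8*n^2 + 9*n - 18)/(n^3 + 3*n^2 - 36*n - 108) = (n - 1)/(n - 6)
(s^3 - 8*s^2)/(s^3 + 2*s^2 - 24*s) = s*(s - 8)/(s^2 + 2*s - 24)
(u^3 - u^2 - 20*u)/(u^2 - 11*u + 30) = u*(u + 4)/(u - 6)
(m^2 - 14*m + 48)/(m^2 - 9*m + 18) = (m - 8)/(m - 3)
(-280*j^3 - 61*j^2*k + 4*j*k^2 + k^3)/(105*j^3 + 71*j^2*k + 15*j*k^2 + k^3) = (-8*j + k)/(3*j + k)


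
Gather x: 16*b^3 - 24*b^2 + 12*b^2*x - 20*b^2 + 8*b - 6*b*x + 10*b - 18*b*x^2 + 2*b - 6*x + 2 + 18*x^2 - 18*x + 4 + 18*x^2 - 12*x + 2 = 16*b^3 - 44*b^2 + 20*b + x^2*(36 - 18*b) + x*(12*b^2 - 6*b - 36) + 8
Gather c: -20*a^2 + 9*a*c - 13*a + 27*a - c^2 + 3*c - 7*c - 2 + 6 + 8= -20*a^2 + 14*a - c^2 + c*(9*a - 4) + 12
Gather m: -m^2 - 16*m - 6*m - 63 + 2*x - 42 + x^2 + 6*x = -m^2 - 22*m + x^2 + 8*x - 105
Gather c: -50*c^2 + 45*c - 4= -50*c^2 + 45*c - 4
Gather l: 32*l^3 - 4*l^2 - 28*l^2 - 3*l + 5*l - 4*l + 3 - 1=32*l^3 - 32*l^2 - 2*l + 2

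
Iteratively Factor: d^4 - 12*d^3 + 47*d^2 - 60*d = (d - 4)*(d^3 - 8*d^2 + 15*d) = (d - 5)*(d - 4)*(d^2 - 3*d) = (d - 5)*(d - 4)*(d - 3)*(d)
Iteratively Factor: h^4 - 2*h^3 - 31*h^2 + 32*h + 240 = (h + 3)*(h^3 - 5*h^2 - 16*h + 80) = (h + 3)*(h + 4)*(h^2 - 9*h + 20) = (h - 5)*(h + 3)*(h + 4)*(h - 4)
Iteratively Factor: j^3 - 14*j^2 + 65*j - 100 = (j - 5)*(j^2 - 9*j + 20) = (j - 5)*(j - 4)*(j - 5)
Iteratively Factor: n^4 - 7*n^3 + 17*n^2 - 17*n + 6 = (n - 3)*(n^3 - 4*n^2 + 5*n - 2) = (n - 3)*(n - 1)*(n^2 - 3*n + 2) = (n - 3)*(n - 1)^2*(n - 2)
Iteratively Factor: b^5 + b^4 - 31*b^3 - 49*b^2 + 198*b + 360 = (b - 5)*(b^4 + 6*b^3 - b^2 - 54*b - 72) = (b - 5)*(b - 3)*(b^3 + 9*b^2 + 26*b + 24) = (b - 5)*(b - 3)*(b + 2)*(b^2 + 7*b + 12) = (b - 5)*(b - 3)*(b + 2)*(b + 4)*(b + 3)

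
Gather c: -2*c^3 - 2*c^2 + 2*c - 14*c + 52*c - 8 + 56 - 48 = -2*c^3 - 2*c^2 + 40*c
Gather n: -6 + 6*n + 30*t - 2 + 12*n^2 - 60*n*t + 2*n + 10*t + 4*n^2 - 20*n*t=16*n^2 + n*(8 - 80*t) + 40*t - 8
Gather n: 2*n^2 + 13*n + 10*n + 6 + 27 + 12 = 2*n^2 + 23*n + 45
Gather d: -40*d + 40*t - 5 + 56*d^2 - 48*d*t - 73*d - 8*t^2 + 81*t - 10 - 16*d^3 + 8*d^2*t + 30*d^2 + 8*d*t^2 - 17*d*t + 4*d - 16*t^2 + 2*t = -16*d^3 + d^2*(8*t + 86) + d*(8*t^2 - 65*t - 109) - 24*t^2 + 123*t - 15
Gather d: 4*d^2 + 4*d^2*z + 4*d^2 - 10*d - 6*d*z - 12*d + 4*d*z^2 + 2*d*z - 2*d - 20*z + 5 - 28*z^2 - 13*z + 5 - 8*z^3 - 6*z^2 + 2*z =d^2*(4*z + 8) + d*(4*z^2 - 4*z - 24) - 8*z^3 - 34*z^2 - 31*z + 10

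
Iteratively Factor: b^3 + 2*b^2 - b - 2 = (b + 1)*(b^2 + b - 2) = (b - 1)*(b + 1)*(b + 2)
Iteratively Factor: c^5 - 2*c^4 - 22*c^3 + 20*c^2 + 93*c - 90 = (c - 1)*(c^4 - c^3 - 23*c^2 - 3*c + 90) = (c - 1)*(c + 3)*(c^3 - 4*c^2 - 11*c + 30) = (c - 5)*(c - 1)*(c + 3)*(c^2 + c - 6) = (c - 5)*(c - 2)*(c - 1)*(c + 3)*(c + 3)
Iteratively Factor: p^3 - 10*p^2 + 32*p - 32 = (p - 4)*(p^2 - 6*p + 8) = (p - 4)*(p - 2)*(p - 4)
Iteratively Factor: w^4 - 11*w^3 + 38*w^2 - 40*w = (w - 4)*(w^3 - 7*w^2 + 10*w) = (w - 5)*(w - 4)*(w^2 - 2*w) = (w - 5)*(w - 4)*(w - 2)*(w)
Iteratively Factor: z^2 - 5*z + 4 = (z - 1)*(z - 4)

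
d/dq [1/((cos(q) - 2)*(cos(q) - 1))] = (2*cos(q) - 3)*sin(q)/((cos(q) - 2)^2*(cos(q) - 1)^2)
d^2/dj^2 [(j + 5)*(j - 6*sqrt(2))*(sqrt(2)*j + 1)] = 6*sqrt(2)*j - 22 + 10*sqrt(2)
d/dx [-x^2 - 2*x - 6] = -2*x - 2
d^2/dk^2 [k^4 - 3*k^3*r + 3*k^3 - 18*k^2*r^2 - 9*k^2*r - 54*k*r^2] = 12*k^2 - 18*k*r + 18*k - 36*r^2 - 18*r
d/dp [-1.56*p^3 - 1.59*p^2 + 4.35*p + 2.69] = -4.68*p^2 - 3.18*p + 4.35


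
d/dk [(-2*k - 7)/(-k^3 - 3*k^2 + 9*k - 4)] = (-4*k^3 - 27*k^2 - 42*k + 71)/(k^6 + 6*k^5 - 9*k^4 - 46*k^3 + 105*k^2 - 72*k + 16)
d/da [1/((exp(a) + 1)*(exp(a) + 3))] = 2*(-exp(a) - 2)*exp(a)/(exp(4*a) + 8*exp(3*a) + 22*exp(2*a) + 24*exp(a) + 9)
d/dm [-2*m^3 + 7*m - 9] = 7 - 6*m^2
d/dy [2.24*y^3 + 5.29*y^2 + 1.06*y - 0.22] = 6.72*y^2 + 10.58*y + 1.06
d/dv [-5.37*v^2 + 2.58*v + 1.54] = 2.58 - 10.74*v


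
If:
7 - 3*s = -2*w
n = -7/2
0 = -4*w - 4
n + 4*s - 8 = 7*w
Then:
No Solution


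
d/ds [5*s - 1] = 5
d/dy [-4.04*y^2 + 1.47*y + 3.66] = 1.47 - 8.08*y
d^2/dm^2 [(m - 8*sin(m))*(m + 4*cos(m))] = 8*m*sin(m) - 4*m*cos(m) - 8*sin(m) + 64*sin(2*m) - 16*cos(m) + 2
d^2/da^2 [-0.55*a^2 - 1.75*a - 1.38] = -1.10000000000000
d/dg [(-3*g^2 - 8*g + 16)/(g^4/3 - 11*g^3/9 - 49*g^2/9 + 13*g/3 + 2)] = 9*(18*g^5 + 39*g^4 - 368*g^3 + 19*g^2 + 1460*g - 768)/(9*g^8 - 66*g^7 - 173*g^6 + 1312*g^5 + 1651*g^4 - 4218*g^3 - 243*g^2 + 1404*g + 324)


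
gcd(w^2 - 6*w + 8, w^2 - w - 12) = w - 4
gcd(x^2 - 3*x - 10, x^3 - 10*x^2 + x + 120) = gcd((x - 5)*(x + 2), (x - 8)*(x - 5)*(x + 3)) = x - 5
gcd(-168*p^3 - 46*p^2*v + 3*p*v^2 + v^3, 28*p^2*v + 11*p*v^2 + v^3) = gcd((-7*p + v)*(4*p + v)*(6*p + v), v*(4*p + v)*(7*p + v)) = 4*p + v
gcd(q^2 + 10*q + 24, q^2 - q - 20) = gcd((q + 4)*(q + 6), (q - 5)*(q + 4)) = q + 4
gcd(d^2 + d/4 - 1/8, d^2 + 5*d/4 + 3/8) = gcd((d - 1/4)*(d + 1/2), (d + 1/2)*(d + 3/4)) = d + 1/2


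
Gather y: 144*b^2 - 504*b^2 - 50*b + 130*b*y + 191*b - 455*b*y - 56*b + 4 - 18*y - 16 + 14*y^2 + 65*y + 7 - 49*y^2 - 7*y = -360*b^2 + 85*b - 35*y^2 + y*(40 - 325*b) - 5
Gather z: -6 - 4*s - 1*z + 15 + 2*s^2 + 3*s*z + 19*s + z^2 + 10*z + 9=2*s^2 + 15*s + z^2 + z*(3*s + 9) + 18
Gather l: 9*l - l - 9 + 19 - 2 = 8*l + 8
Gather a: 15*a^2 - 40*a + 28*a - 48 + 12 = 15*a^2 - 12*a - 36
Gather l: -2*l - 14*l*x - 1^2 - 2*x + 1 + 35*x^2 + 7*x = l*(-14*x - 2) + 35*x^2 + 5*x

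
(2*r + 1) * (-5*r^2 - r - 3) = -10*r^3 - 7*r^2 - 7*r - 3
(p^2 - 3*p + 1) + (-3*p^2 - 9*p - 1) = -2*p^2 - 12*p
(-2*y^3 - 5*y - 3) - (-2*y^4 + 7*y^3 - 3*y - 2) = 2*y^4 - 9*y^3 - 2*y - 1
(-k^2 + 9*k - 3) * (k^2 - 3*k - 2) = -k^4 + 12*k^3 - 28*k^2 - 9*k + 6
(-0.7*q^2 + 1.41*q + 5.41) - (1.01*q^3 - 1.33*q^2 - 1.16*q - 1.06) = -1.01*q^3 + 0.63*q^2 + 2.57*q + 6.47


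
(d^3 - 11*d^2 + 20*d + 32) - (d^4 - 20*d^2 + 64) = -d^4 + d^3 + 9*d^2 + 20*d - 32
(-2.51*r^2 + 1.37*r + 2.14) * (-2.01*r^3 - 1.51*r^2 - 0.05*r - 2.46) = 5.0451*r^5 + 1.0364*r^4 - 6.2446*r^3 + 2.8747*r^2 - 3.4772*r - 5.2644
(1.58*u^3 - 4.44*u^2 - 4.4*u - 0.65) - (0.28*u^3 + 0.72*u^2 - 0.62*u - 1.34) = 1.3*u^3 - 5.16*u^2 - 3.78*u + 0.69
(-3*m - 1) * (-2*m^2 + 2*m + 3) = 6*m^3 - 4*m^2 - 11*m - 3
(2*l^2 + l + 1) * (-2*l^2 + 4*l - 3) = -4*l^4 + 6*l^3 - 4*l^2 + l - 3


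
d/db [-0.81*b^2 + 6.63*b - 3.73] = 6.63 - 1.62*b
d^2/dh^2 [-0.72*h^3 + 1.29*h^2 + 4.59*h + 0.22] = 2.58 - 4.32*h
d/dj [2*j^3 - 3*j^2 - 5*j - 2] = 6*j^2 - 6*j - 5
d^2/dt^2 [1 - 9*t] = 0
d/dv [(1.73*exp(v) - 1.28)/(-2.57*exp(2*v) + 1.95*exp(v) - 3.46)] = (4.4461*exp(2*v) - 6.5792*exp(v) - 3.4898)*exp(v)/(6.6049*exp(4*v) - 10.023*exp(3*v) + 21.5869*exp(2*v) - 13.494*exp(v) + 11.9716)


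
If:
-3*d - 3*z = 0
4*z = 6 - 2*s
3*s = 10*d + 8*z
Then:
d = -9/4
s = -3/2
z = 9/4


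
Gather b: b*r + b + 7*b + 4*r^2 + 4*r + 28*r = b*(r + 8) + 4*r^2 + 32*r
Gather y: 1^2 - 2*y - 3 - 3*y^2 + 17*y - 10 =-3*y^2 + 15*y - 12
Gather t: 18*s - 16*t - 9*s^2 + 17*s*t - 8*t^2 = -9*s^2 + 18*s - 8*t^2 + t*(17*s - 16)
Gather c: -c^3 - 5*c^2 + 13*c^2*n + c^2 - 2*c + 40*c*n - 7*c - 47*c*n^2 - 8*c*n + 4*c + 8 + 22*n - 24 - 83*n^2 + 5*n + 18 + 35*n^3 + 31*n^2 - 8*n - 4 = -c^3 + c^2*(13*n - 4) + c*(-47*n^2 + 32*n - 5) + 35*n^3 - 52*n^2 + 19*n - 2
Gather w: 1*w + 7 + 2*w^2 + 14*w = 2*w^2 + 15*w + 7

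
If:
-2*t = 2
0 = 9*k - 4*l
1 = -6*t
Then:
No Solution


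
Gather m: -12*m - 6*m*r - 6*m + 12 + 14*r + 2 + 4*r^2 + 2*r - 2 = m*(-6*r - 18) + 4*r^2 + 16*r + 12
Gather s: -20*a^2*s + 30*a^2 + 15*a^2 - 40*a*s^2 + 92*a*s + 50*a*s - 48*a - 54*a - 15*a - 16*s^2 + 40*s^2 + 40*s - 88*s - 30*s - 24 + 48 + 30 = 45*a^2 - 117*a + s^2*(24 - 40*a) + s*(-20*a^2 + 142*a - 78) + 54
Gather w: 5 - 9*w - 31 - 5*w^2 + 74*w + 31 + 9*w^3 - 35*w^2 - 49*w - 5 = 9*w^3 - 40*w^2 + 16*w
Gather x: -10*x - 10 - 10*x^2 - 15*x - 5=-10*x^2 - 25*x - 15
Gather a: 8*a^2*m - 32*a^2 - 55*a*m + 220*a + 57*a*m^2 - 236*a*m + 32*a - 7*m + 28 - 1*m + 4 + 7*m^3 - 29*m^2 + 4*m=a^2*(8*m - 32) + a*(57*m^2 - 291*m + 252) + 7*m^3 - 29*m^2 - 4*m + 32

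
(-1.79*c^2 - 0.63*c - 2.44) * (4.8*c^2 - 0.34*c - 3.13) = -8.592*c^4 - 2.4154*c^3 - 5.8951*c^2 + 2.8015*c + 7.6372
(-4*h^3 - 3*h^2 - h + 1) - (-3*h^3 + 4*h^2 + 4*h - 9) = -h^3 - 7*h^2 - 5*h + 10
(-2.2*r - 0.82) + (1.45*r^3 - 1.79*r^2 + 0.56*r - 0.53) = 1.45*r^3 - 1.79*r^2 - 1.64*r - 1.35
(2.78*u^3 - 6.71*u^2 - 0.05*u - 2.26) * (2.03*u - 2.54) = 5.6434*u^4 - 20.6825*u^3 + 16.9419*u^2 - 4.4608*u + 5.7404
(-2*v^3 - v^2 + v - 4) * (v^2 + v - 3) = -2*v^5 - 3*v^4 + 6*v^3 - 7*v + 12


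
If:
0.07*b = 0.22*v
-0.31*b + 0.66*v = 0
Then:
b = 0.00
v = 0.00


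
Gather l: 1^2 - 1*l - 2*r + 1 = -l - 2*r + 2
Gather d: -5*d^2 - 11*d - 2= -5*d^2 - 11*d - 2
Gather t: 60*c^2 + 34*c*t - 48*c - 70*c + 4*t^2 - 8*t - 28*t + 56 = 60*c^2 - 118*c + 4*t^2 + t*(34*c - 36) + 56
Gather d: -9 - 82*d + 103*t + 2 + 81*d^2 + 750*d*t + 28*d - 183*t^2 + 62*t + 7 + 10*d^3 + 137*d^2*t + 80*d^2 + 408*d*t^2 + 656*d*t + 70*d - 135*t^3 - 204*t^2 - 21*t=10*d^3 + d^2*(137*t + 161) + d*(408*t^2 + 1406*t + 16) - 135*t^3 - 387*t^2 + 144*t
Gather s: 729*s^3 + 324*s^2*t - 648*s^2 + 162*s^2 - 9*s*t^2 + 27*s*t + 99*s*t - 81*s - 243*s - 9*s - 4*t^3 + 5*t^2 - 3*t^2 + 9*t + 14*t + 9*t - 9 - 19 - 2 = 729*s^3 + s^2*(324*t - 486) + s*(-9*t^2 + 126*t - 333) - 4*t^3 + 2*t^2 + 32*t - 30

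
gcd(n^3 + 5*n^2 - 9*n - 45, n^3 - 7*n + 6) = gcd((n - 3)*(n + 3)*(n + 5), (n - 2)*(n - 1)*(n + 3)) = n + 3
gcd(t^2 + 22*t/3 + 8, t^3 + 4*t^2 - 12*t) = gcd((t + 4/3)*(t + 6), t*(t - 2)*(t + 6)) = t + 6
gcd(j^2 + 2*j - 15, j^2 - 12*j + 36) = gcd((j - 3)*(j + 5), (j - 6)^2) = 1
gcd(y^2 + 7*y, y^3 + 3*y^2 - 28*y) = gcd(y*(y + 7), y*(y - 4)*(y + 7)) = y^2 + 7*y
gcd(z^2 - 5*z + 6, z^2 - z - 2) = z - 2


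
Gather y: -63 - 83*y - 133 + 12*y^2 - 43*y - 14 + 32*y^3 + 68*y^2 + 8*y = 32*y^3 + 80*y^2 - 118*y - 210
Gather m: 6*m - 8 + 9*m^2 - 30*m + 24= 9*m^2 - 24*m + 16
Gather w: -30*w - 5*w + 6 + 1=7 - 35*w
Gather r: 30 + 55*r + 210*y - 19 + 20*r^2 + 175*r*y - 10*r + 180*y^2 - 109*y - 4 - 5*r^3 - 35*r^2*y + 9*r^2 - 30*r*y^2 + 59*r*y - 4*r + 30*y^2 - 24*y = -5*r^3 + r^2*(29 - 35*y) + r*(-30*y^2 + 234*y + 41) + 210*y^2 + 77*y + 7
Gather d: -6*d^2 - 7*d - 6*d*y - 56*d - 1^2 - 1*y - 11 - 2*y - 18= -6*d^2 + d*(-6*y - 63) - 3*y - 30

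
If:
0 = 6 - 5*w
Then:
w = 6/5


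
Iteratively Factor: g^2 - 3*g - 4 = (g - 4)*(g + 1)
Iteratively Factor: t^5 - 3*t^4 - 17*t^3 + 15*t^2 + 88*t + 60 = (t - 3)*(t^4 - 17*t^2 - 36*t - 20) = (t - 3)*(t + 2)*(t^3 - 2*t^2 - 13*t - 10) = (t - 3)*(t + 2)^2*(t^2 - 4*t - 5) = (t - 5)*(t - 3)*(t + 2)^2*(t + 1)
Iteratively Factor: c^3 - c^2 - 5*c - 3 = (c + 1)*(c^2 - 2*c - 3) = (c - 3)*(c + 1)*(c + 1)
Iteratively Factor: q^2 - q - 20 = (q + 4)*(q - 5)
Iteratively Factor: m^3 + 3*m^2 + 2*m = (m)*(m^2 + 3*m + 2) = m*(m + 1)*(m + 2)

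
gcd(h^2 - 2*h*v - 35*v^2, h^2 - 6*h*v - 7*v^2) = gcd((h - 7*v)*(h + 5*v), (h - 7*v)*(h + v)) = -h + 7*v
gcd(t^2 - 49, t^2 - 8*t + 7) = t - 7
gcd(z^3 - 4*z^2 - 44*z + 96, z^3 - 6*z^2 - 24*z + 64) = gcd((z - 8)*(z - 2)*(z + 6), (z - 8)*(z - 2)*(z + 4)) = z^2 - 10*z + 16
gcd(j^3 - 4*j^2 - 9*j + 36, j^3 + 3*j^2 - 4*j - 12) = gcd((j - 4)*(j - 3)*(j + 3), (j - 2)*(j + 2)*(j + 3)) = j + 3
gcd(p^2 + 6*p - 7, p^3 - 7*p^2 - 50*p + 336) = p + 7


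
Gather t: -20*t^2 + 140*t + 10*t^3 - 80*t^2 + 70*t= 10*t^3 - 100*t^2 + 210*t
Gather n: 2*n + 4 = 2*n + 4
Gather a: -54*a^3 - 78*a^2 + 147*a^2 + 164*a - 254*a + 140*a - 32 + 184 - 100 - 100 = -54*a^3 + 69*a^2 + 50*a - 48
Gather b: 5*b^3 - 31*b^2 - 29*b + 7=5*b^3 - 31*b^2 - 29*b + 7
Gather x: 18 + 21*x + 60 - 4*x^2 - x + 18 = -4*x^2 + 20*x + 96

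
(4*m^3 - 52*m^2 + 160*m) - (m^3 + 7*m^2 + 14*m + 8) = 3*m^3 - 59*m^2 + 146*m - 8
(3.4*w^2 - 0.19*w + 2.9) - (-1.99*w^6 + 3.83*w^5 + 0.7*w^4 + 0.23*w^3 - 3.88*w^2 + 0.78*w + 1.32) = 1.99*w^6 - 3.83*w^5 - 0.7*w^4 - 0.23*w^3 + 7.28*w^2 - 0.97*w + 1.58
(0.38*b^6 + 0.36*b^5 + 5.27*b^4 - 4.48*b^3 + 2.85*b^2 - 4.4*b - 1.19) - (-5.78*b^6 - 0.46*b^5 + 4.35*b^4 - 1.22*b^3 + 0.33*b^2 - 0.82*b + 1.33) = 6.16*b^6 + 0.82*b^5 + 0.92*b^4 - 3.26*b^3 + 2.52*b^2 - 3.58*b - 2.52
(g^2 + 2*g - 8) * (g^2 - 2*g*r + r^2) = g^4 - 2*g^3*r + 2*g^3 + g^2*r^2 - 4*g^2*r - 8*g^2 + 2*g*r^2 + 16*g*r - 8*r^2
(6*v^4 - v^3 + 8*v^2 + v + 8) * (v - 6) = 6*v^5 - 37*v^4 + 14*v^3 - 47*v^2 + 2*v - 48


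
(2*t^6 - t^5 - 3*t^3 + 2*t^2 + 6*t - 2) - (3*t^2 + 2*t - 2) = 2*t^6 - t^5 - 3*t^3 - t^2 + 4*t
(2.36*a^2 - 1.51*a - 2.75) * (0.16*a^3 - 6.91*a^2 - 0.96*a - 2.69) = 0.3776*a^5 - 16.5492*a^4 + 7.7285*a^3 + 14.1037*a^2 + 6.7019*a + 7.3975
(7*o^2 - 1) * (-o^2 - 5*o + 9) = -7*o^4 - 35*o^3 + 64*o^2 + 5*o - 9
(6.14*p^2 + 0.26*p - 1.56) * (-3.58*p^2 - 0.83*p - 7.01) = -21.9812*p^4 - 6.027*p^3 - 37.6724*p^2 - 0.5278*p + 10.9356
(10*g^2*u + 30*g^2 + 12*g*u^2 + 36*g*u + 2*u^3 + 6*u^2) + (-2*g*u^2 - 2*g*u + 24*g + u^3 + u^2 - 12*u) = 10*g^2*u + 30*g^2 + 10*g*u^2 + 34*g*u + 24*g + 3*u^3 + 7*u^2 - 12*u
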